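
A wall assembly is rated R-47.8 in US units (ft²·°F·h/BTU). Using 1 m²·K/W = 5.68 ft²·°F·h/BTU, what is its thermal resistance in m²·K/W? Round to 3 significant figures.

8.42 m²·K/W

R_SI = 47.8/5.68 = 8.415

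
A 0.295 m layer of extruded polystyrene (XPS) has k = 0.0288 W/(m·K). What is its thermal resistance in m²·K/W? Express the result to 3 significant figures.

R = L/k = 0.295/0.0288 = 10.24 m²·K/W

10.2 m²·K/W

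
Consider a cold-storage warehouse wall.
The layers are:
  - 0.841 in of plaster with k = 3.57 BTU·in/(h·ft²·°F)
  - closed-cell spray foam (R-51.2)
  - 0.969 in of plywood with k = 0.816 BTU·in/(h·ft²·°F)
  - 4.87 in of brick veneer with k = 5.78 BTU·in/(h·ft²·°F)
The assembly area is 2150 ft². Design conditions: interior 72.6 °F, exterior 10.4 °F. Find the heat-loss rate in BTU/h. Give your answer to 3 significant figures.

0.841/3.57 = 0.2356
0.969/0.816 = 1.188
4.87/5.78 = 0.8426
R_total = 0.2356 + 51.2 + 1.188 + 0.8426 = 53.47 ft²·°F·h/BTU
Q = A·ΔT/R = 2150 × (72.6 − 10.4) / 53.47 = 2501 BTU/h

2500 BTU/h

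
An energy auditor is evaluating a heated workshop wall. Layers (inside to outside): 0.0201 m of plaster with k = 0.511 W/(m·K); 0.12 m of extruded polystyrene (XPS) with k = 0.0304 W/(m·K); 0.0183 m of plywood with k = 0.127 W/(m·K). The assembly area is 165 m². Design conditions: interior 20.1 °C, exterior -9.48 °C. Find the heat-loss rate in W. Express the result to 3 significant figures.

0.0201/0.511 = 0.03933
0.12/0.0304 = 3.947
0.0183/0.127 = 0.1441
R_total = 0.03933 + 3.947 + 0.1441 = 4.131 m²·K/W
Q = A·ΔT/R = 165 × (20.1 − (-9.48)) / 4.131 = 1182 W

1180 W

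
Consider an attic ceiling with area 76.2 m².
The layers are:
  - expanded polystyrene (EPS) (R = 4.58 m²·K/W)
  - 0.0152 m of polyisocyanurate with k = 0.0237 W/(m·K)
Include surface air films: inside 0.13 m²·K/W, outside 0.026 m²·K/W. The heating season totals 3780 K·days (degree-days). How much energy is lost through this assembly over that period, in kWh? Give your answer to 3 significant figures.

0.0152/0.0237 = 0.6414
R_total = 0.13 + 4.58 + 0.6414 + 0.026 = 5.377 m²·K/W
E = A × HDD × 24 / R / 1000 = 76.2 × 3780 × 24 / 5.377 / 1000 = 1286 kWh

1290 kWh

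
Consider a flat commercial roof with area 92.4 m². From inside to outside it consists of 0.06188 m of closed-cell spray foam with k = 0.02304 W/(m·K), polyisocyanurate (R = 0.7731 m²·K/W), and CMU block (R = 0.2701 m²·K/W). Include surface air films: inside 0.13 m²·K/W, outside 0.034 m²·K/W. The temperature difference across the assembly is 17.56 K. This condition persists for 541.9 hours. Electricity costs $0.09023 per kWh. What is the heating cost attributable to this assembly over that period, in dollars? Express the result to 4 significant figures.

0.06188/0.02304 = 2.6858
R_total = 0.13 + 2.6858 + 0.7731 + 0.2701 + 0.034 = 3.893 m²·K/W
Q = 92.4 × 17.56 / 3.893 = 416.79 W
E = 416.79 W × 541.9 h / 1000 = 225.86 kWh
Cost = 225.86 × 0.09023 = $20.379

20.38 dollars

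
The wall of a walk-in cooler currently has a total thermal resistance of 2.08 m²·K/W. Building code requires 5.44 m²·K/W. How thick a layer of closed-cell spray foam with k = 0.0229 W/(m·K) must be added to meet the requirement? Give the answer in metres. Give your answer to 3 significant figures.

0.0769 m

ΔR = 5.44 − 2.08 = 3.36 m²·K/W
L = ΔR × k = 3.36 × 0.0229 = 0.07694 m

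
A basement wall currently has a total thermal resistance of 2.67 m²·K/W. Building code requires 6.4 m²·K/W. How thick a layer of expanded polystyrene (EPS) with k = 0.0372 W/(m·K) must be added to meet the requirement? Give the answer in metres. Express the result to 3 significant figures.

0.139 m

ΔR = 6.4 − 2.67 = 3.73 m²·K/W
L = ΔR × k = 3.73 × 0.0372 = 0.1388 m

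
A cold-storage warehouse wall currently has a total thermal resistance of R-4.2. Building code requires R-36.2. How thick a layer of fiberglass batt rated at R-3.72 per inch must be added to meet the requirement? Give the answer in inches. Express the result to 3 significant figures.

8.60 in

ΔR = 36.2 − 4.2 = 32 ft²·°F·h/BTU
L = ΔR / (R/in) = 32/3.72 = 8.602 in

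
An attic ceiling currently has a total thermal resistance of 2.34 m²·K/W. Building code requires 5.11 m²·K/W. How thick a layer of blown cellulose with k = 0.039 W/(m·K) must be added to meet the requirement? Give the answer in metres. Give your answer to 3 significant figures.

ΔR = 5.11 − 2.34 = 2.77 m²·K/W
L = ΔR × k = 2.77 × 0.039 = 0.108 m

0.108 m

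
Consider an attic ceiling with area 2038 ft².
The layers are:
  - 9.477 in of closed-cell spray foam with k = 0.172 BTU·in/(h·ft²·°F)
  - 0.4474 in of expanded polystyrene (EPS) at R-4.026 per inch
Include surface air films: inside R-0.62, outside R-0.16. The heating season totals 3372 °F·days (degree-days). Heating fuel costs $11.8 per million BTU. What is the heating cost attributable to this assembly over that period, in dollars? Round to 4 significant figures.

9.477/0.172 = 55.099
0.4474 × 4.026 = 1.8012
R_total = 0.62 + 55.099 + 1.8012 + 0.16 = 57.68 ft²·°F·h/BTU
E = A × HDD × 24 / R = 2038 × 3372 × 24 / 57.68 = 2859400 BTU
Cost = 2859400/10⁶ × 11.8 = $33.741

33.74 dollars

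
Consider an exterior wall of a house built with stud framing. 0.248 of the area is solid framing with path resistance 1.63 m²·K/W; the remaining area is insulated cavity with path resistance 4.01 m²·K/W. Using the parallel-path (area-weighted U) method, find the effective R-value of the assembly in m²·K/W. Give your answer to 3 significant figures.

2.94 m²·K/W

U_eff = 0.752/4.01 + 0.248/1.63 = 0.1875 + 0.1521 = 0.3397
R_eff = 1/U_eff = 2.944 m²·K/W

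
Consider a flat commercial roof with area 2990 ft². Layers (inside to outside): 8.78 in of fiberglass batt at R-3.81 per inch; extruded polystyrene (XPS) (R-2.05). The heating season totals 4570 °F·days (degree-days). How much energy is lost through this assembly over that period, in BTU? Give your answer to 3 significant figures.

8.78 × 3.81 = 33.45
R_total = 33.45 + 2.05 = 35.5 ft²·°F·h/BTU
E = A × HDD × 24 / R = 2990 × 4570 × 24 / 35.5 = 9237000 BTU

9240000 BTU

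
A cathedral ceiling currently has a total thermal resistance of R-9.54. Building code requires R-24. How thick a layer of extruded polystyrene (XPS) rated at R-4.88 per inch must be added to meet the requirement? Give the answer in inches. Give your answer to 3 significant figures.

ΔR = 24 − 9.54 = 14.46 ft²·°F·h/BTU
L = ΔR / (R/in) = 14.46/4.88 = 2.963 in

2.96 in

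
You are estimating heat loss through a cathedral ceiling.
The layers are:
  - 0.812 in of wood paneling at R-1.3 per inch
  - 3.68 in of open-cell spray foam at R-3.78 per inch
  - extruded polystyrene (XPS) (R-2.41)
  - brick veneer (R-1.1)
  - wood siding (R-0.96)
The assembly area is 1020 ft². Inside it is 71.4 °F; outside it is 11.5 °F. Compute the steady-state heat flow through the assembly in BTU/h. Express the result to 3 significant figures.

0.812 × 1.3 = 1.056
3.68 × 3.78 = 13.91
R_total = 1.056 + 13.91 + 2.41 + 1.1 + 0.96 = 19.44 ft²·°F·h/BTU
Q = A·ΔT/R = 1020 × (71.4 − 11.5) / 19.44 = 3144 BTU/h

3140 BTU/h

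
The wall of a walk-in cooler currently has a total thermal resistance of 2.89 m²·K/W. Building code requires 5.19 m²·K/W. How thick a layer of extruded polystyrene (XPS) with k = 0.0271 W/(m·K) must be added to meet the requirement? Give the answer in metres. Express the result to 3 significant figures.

0.0623 m

ΔR = 5.19 − 2.89 = 2.3 m²·K/W
L = ΔR × k = 2.3 × 0.0271 = 0.06233 m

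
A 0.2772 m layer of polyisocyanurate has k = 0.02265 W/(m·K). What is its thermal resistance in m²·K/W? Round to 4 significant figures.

R = L/k = 0.2772/0.02265 = 12.238 m²·K/W

12.24 m²·K/W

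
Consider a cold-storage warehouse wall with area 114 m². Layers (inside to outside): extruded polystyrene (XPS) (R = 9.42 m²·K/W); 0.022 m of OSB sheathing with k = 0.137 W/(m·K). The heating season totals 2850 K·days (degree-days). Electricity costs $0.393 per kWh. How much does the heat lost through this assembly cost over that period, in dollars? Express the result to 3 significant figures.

320 dollars

0.022/0.137 = 0.1606
R_total = 9.42 + 0.1606 = 9.581 m²·K/W
E = A × HDD × 24 / R / 1000 = 114 × 2850 × 24 / 9.581 / 1000 = 813.9 kWh
Cost = 813.9 × 0.393 = $319.9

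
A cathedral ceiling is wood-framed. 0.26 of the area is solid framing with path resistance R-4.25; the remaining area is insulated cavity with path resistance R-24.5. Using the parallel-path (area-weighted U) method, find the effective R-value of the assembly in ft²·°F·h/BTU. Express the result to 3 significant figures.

U_eff = 0.74/24.5 + 0.26/4.25 = 0.0302 + 0.06118 = 0.09138
R_eff = 1/U_eff = 10.94 ft²·°F·h/BTU

10.9 ft²·°F·h/BTU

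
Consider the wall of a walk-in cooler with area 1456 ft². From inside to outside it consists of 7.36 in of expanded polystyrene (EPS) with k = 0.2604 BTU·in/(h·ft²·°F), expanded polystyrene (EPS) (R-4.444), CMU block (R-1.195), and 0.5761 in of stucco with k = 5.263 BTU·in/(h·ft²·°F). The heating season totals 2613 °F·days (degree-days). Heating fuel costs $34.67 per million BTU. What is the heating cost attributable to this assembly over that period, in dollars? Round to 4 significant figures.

93.07 dollars

7.36/0.2604 = 28.264
0.5761/5.263 = 0.10946
R_total = 28.264 + 4.444 + 1.195 + 0.10946 = 34.013 ft²·°F·h/BTU
E = A × HDD × 24 / R = 1456 × 2613 × 24 / 34.013 = 2684500 BTU
Cost = 2684500/10⁶ × 34.67 = $93.073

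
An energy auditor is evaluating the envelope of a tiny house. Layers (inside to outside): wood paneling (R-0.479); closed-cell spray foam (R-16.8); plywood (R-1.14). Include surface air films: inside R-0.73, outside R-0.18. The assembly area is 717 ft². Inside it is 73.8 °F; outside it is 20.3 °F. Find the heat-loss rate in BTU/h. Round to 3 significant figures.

R_total = 0.73 + 0.479 + 16.8 + 1.14 + 0.18 = 19.33 ft²·°F·h/BTU
Q = A·ΔT/R = 717 × (73.8 − 20.3) / 19.33 = 1985 BTU/h

1980 BTU/h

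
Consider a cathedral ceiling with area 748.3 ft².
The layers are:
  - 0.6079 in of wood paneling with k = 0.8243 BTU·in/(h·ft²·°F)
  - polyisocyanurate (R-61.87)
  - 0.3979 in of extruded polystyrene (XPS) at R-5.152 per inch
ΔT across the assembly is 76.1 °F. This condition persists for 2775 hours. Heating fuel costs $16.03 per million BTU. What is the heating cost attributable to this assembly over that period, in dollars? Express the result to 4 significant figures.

39.18 dollars

0.6079/0.8243 = 0.73747
0.3979 × 5.152 = 2.05
R_total = 0.73747 + 61.87 + 2.05 = 64.657 ft²·°F·h/BTU
Q = 748.3 × 76.1 / 64.657 = 880.73 BTU/h
E = 880.73 × 2775 = 2444000 BTU
Cost = 2444000/10⁶ × 16.03 = $39.178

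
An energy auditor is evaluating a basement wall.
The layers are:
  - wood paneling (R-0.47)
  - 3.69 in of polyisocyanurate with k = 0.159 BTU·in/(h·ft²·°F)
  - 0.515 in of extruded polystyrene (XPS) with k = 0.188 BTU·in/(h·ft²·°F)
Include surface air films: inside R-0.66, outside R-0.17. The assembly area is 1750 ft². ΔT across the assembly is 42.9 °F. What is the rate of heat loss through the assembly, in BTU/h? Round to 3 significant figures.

3.69/0.159 = 23.21
0.515/0.188 = 2.739
R_total = 0.66 + 0.47 + 23.21 + 2.739 + 0.17 = 27.25 ft²·°F·h/BTU
Q = A·ΔT/R = 1750 × 42.9 / 27.25 = 2755 BTU/h

2760 BTU/h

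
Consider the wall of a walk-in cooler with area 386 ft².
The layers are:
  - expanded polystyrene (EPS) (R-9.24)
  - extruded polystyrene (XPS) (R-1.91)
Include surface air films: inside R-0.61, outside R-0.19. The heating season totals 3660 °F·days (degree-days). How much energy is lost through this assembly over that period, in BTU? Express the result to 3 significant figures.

R_total = 0.61 + 9.24 + 1.91 + 0.19 = 11.95 ft²·°F·h/BTU
E = A × HDD × 24 / R = 386 × 3660 × 24 / 11.95 = 2837000 BTU

2840000 BTU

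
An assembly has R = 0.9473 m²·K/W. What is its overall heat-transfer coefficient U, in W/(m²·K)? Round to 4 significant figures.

1.056 W/(m²·K)

U = 1/R = 1/0.9473 = 1.0556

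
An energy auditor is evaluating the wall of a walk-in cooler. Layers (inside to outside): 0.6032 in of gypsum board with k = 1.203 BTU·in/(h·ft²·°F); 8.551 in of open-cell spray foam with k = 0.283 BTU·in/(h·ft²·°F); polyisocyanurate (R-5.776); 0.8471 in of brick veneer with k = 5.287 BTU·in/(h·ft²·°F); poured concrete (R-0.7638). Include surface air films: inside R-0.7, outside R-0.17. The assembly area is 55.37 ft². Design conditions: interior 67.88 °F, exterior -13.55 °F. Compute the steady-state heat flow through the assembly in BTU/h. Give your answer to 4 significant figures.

117.8 BTU/h

0.6032/1.203 = 0.50141
8.551/0.283 = 30.216
0.8471/5.287 = 0.16022
R_total = 0.7 + 0.50141 + 30.216 + 5.776 + 0.16022 + 0.7638 + 0.17 = 38.287 ft²·°F·h/BTU
Q = A·ΔT/R = 55.37 × (67.88 − (-13.55)) / 38.287 = 117.76 BTU/h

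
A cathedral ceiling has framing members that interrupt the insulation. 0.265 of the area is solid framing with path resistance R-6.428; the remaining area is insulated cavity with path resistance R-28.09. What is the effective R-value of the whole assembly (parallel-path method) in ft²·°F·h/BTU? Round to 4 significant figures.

14.84 ft²·°F·h/BTU

U_eff = 0.735/28.09 + 0.265/6.428 = 0.026166 + 0.041226 = 0.067392
R_eff = 1/U_eff = 14.839 ft²·°F·h/BTU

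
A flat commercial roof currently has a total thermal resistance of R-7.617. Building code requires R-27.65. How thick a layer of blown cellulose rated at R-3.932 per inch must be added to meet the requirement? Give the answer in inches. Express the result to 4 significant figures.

ΔR = 27.65 − 7.617 = 20.033 ft²·°F·h/BTU
L = ΔR / (R/in) = 20.033/3.932 = 5.0949 in

5.095 in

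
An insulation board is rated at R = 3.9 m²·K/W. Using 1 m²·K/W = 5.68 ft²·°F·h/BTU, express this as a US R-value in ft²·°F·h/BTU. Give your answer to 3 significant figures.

22.2 ft²·°F·h/BTU

R_US = 3.9 × 5.68 = 22.15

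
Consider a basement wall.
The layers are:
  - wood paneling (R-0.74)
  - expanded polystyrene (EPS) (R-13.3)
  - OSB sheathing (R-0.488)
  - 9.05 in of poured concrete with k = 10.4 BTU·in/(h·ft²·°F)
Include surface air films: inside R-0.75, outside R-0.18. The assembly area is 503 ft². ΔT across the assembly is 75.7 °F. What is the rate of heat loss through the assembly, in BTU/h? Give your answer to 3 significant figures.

9.05/10.4 = 0.8702
R_total = 0.75 + 0.74 + 13.3 + 0.488 + 0.8702 + 0.18 = 16.33 ft²·°F·h/BTU
Q = A·ΔT/R = 503 × 75.7 / 16.33 = 2332 BTU/h

2330 BTU/h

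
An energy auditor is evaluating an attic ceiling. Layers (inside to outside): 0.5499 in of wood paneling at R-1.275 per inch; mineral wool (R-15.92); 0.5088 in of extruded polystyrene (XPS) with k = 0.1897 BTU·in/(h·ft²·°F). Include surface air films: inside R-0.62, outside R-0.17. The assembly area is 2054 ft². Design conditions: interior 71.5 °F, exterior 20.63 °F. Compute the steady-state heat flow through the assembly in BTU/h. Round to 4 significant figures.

5200 BTU/h

0.5499 × 1.275 = 0.70112
0.5088/0.1897 = 2.6821
R_total = 0.62 + 0.70112 + 15.92 + 2.6821 + 0.17 = 20.093 ft²·°F·h/BTU
Q = A·ΔT/R = 2054 × (71.5 − 20.63) / 20.093 = 5200.1 BTU/h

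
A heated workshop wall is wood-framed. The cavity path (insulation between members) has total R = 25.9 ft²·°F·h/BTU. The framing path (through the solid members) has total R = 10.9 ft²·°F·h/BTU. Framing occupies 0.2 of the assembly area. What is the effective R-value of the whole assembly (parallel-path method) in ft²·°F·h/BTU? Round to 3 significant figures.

20.3 ft²·°F·h/BTU

U_eff = 0.8/25.9 + 0.2/10.9 = 0.03089 + 0.01835 = 0.04924
R_eff = 1/U_eff = 20.31 ft²·°F·h/BTU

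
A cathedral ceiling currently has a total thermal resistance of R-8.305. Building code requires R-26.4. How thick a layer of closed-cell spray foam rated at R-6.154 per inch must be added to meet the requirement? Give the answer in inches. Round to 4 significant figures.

2.940 in

ΔR = 26.4 − 8.305 = 18.095 ft²·°F·h/BTU
L = ΔR / (R/in) = 18.095/6.154 = 2.9404 in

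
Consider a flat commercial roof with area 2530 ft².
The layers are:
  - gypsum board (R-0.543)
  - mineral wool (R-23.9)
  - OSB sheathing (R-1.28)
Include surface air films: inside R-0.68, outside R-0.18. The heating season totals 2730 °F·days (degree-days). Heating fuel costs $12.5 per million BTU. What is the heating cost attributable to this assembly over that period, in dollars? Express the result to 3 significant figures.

77.9 dollars

R_total = 0.68 + 0.543 + 23.9 + 1.28 + 0.18 = 26.58 ft²·°F·h/BTU
E = A × HDD × 24 / R = 2530 × 2730 × 24 / 26.58 = 6236000 BTU
Cost = 6236000/10⁶ × 12.5 = $77.95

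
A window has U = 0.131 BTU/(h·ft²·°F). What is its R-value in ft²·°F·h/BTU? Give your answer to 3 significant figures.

7.63 ft²·°F·h/BTU

R = 1/U = 1/0.131 = 7.634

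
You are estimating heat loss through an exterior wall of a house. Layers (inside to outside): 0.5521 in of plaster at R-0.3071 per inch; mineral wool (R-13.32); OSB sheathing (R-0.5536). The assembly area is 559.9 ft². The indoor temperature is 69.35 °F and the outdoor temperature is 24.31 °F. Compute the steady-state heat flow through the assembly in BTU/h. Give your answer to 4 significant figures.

1796 BTU/h

0.5521 × 0.3071 = 0.16955
R_total = 0.16955 + 13.32 + 0.5536 = 14.043 ft²·°F·h/BTU
Q = A·ΔT/R = 559.9 × (69.35 − 24.31) / 14.043 = 1795.7 BTU/h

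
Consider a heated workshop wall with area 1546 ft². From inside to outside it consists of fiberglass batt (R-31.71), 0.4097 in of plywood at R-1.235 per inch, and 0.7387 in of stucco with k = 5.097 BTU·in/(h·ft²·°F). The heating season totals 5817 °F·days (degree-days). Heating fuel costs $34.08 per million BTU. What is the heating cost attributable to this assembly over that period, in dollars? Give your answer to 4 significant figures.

0.4097 × 1.235 = 0.50598
0.7387/5.097 = 0.14493
R_total = 31.71 + 0.50598 + 0.14493 = 32.361 ft²·°F·h/BTU
E = A × HDD × 24 / R = 1546 × 5817 × 24 / 32.361 = 6669600 BTU
Cost = 6669600/10⁶ × 34.08 = $227.3

227.3 dollars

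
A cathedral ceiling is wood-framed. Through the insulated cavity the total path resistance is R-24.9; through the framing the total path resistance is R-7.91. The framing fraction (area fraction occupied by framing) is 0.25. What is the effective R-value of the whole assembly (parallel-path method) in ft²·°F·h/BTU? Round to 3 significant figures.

U_eff = 0.75/24.9 + 0.25/7.91 = 0.03012 + 0.03161 = 0.06173
R_eff = 1/U_eff = 16.2 ft²·°F·h/BTU

16.2 ft²·°F·h/BTU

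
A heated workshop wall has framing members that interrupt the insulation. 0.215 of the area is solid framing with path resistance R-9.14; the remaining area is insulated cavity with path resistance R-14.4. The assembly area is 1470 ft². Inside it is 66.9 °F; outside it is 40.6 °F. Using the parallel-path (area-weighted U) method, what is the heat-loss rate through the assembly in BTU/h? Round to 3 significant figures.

U_eff = 0.785/14.4 + 0.215/9.14 = 0.05451 + 0.02352 = 0.07804
R_eff = 1/U_eff = 12.81 ft²·°F·h/BTU
Q = 1470 × (66.9 − 40.6) / 12.81 = 3017 BTU/h

3020 BTU/h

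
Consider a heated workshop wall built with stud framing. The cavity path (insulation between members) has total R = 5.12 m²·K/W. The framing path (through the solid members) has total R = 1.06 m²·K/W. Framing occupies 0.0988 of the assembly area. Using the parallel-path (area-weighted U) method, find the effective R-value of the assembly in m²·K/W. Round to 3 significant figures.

3.71 m²·K/W

U_eff = 0.9012/5.12 + 0.0988/1.06 = 0.176 + 0.09321 = 0.2692
R_eff = 1/U_eff = 3.714 m²·K/W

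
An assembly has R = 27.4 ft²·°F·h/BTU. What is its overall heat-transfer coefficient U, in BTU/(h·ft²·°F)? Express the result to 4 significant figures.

U = 1/R = 1/27.4 = 0.036496

0.03650 BTU/(h·ft²·°F)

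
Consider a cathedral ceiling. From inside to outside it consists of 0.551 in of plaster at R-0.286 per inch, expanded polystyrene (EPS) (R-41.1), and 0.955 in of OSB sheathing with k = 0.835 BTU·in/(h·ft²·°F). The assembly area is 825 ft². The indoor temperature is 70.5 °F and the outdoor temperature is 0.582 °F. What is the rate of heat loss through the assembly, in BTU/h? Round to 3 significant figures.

0.551 × 0.286 = 0.1576
0.955/0.835 = 1.144
R_total = 0.1576 + 41.1 + 1.144 = 42.4 ft²·°F·h/BTU
Q = A·ΔT/R = 825 × (70.5 − 0.582) / 42.4 = 1360 BTU/h

1360 BTU/h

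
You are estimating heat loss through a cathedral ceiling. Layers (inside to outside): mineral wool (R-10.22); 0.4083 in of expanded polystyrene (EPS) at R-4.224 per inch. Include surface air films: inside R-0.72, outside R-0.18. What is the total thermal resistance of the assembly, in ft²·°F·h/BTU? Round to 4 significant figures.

12.84 ft²·°F·h/BTU

0.4083 × 4.224 = 1.7247
R_total = 0.72 + 10.22 + 1.7247 + 0.18 = 12.845 ft²·°F·h/BTU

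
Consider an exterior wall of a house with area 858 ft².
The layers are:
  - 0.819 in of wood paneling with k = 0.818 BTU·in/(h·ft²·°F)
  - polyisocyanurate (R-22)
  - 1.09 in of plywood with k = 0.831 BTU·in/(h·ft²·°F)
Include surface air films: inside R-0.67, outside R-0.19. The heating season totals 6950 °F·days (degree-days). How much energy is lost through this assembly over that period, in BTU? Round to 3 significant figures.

0.819/0.818 = 1.001
1.09/0.831 = 1.312
R_total = 0.67 + 1.001 + 22 + 1.312 + 0.19 = 25.17 ft²·°F·h/BTU
E = A × HDD × 24 / R = 858 × 6950 × 24 / 25.17 = 5685000 BTU

5690000 BTU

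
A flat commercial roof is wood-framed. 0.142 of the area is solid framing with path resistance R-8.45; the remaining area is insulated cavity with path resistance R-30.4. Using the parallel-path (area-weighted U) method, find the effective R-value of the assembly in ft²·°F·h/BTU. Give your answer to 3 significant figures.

22.2 ft²·°F·h/BTU

U_eff = 0.858/30.4 + 0.142/8.45 = 0.02822 + 0.0168 = 0.04503
R_eff = 1/U_eff = 22.21 ft²·°F·h/BTU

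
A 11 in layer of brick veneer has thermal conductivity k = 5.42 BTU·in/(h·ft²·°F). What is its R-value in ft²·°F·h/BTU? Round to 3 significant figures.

2.03 ft²·°F·h/BTU

R = L/k = 11/5.42 = 2.03 ft²·°F·h/BTU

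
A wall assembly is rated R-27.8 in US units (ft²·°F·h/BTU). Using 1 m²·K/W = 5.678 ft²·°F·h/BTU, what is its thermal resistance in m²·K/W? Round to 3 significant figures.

R_SI = 27.8/5.678 = 4.896

4.90 m²·K/W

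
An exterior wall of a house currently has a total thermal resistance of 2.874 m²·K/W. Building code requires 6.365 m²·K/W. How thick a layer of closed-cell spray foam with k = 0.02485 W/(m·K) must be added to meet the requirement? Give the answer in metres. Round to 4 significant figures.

0.08675 m

ΔR = 6.365 − 2.874 = 3.491 m²·K/W
L = ΔR × k = 3.491 × 0.02485 = 0.086751 m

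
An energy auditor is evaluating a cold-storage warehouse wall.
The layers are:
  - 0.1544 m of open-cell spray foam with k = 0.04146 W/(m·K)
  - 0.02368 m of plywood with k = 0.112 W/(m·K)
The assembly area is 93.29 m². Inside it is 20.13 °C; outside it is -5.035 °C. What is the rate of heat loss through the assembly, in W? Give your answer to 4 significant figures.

596.5 W

0.1544/0.04146 = 3.7241
0.02368/0.112 = 0.21143
R_total = 3.7241 + 0.21143 = 3.9355 m²·K/W
Q = A·ΔT/R = 93.29 × (20.13 − (-5.035)) / 3.9355 = 596.53 W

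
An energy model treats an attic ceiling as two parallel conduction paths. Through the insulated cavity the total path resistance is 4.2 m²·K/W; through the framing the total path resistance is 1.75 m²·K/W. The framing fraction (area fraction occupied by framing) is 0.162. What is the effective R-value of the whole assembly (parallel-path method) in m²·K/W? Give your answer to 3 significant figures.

3.42 m²·K/W

U_eff = 0.838/4.2 + 0.162/1.75 = 0.1995 + 0.09257 = 0.2921
R_eff = 1/U_eff = 3.424 m²·K/W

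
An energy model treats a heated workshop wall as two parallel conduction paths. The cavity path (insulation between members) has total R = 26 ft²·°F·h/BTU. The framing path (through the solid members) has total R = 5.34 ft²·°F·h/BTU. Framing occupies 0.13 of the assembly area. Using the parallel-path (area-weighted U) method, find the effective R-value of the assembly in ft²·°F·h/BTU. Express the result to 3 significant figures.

U_eff = 0.87/26 + 0.13/5.34 = 0.03346 + 0.02434 = 0.05781
R_eff = 1/U_eff = 17.3 ft²·°F·h/BTU

17.3 ft²·°F·h/BTU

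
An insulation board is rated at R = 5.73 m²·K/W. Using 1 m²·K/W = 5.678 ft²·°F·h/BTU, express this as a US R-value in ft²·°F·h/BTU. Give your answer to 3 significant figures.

32.5 ft²·°F·h/BTU

R_US = 5.73 × 5.678 = 32.53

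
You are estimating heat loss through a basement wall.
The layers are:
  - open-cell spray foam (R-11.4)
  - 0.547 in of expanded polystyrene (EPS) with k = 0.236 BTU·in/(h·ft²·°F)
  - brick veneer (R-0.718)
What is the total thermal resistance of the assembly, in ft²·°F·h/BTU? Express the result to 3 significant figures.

0.547/0.236 = 2.318
R_total = 11.4 + 2.318 + 0.718 = 14.44 ft²·°F·h/BTU

14.4 ft²·°F·h/BTU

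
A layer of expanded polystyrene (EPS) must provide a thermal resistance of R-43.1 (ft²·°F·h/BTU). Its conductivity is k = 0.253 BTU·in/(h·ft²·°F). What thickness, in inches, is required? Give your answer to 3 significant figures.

10.9 in

L = R × k = 43.1 × 0.253 = 10.9 in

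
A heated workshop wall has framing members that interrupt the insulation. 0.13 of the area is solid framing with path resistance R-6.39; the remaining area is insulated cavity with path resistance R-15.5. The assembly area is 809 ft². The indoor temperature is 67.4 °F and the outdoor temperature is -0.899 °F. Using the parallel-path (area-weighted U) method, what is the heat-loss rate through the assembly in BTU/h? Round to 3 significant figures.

U_eff = 0.87/15.5 + 0.13/6.39 = 0.05613 + 0.02034 = 0.07647
R_eff = 1/U_eff = 13.08 ft²·°F·h/BTU
Q = 809 × (67.4 − (-0.899)) / 13.08 = 4225 BTU/h

4230 BTU/h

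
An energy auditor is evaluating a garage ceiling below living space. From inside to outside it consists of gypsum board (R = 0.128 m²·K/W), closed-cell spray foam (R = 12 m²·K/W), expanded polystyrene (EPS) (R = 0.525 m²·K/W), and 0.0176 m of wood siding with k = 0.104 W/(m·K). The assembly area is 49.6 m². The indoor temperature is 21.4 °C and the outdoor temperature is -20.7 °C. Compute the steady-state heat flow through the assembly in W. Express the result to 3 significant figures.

163 W

0.0176/0.104 = 0.1692
R_total = 0.128 + 12 + 0.525 + 0.1692 = 12.82 m²·K/W
Q = A·ΔT/R = 49.6 × (21.4 − (-20.7)) / 12.82 = 162.9 W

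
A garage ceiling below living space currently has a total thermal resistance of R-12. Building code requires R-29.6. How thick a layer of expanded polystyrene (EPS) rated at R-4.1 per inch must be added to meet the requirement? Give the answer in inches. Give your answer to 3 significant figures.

4.29 in

ΔR = 29.6 − 12 = 17.6 ft²·°F·h/BTU
L = ΔR / (R/in) = 17.6/4.1 = 4.293 in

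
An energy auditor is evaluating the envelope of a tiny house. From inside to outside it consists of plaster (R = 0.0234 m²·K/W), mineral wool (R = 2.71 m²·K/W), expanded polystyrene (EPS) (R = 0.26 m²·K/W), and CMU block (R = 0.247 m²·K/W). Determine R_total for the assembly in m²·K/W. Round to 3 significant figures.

3.24 m²·K/W

R_total = 0.0234 + 2.71 + 0.26 + 0.247 = 3.24 m²·K/W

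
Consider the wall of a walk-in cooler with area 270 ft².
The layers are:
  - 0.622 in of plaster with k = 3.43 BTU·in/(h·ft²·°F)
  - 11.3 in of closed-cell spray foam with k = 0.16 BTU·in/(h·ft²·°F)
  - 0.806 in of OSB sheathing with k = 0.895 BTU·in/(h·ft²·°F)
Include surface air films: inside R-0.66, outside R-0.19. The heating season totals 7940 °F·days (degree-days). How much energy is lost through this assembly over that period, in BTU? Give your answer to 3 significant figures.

709000 BTU

0.622/3.43 = 0.1813
11.3/0.16 = 70.62
0.806/0.895 = 0.9006
R_total = 0.66 + 0.1813 + 70.62 + 0.9006 + 0.19 = 72.56 ft²·°F·h/BTU
E = A × HDD × 24 / R = 270 × 7940 × 24 / 72.56 = 709100 BTU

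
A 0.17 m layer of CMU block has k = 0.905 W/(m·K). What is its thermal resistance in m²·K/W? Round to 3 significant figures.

R = L/k = 0.17/0.905 = 0.1878 m²·K/W

0.188 m²·K/W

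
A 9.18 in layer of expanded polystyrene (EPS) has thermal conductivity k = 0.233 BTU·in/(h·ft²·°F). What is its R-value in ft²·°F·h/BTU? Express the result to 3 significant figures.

R = L/k = 9.18/0.233 = 39.4 ft²·°F·h/BTU

39.4 ft²·°F·h/BTU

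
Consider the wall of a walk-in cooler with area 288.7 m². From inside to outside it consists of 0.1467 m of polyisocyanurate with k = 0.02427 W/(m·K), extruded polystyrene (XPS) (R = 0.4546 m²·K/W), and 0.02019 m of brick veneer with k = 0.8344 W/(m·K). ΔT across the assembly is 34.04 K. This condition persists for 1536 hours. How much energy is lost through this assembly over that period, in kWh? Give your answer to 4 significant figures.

0.1467/0.02427 = 6.0445
0.02019/0.8344 = 0.024197
R_total = 6.0445 + 0.4546 + 0.024197 = 6.5233 m²·K/W
Q = 288.7 × 34.04 / 6.5233 = 1506.5 W
E = 1506.5 W × 1536 h / 1000 = 2314 kWh

2314 kWh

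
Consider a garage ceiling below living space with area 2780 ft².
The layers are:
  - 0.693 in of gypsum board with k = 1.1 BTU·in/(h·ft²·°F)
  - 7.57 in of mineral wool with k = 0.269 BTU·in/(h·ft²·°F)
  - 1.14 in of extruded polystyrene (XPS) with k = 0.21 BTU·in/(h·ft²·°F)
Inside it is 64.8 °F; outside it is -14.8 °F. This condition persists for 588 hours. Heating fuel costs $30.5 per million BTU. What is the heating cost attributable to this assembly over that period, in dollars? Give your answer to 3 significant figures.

0.693/1.1 = 0.63
7.57/0.269 = 28.14
1.14/0.21 = 5.429
R_total = 0.63 + 28.14 + 5.429 = 34.2 ft²·°F·h/BTU
Q = 2780 × (64.8 − (-14.8)) / 34.2 = 6470 BTU/h
E = 6470 × 588 = 3805000 BTU
Cost = 3805000/10⁶ × 30.5 = $116

116 dollars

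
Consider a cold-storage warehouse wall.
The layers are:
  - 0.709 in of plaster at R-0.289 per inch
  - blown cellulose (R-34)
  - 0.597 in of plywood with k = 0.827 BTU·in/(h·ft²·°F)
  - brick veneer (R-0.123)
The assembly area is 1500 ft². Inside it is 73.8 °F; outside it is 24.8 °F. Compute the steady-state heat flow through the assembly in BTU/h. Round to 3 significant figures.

0.709 × 0.289 = 0.2049
0.597/0.827 = 0.7219
R_total = 0.2049 + 34 + 0.7219 + 0.123 = 35.05 ft²·°F·h/BTU
Q = A·ΔT/R = 1500 × (73.8 − 24.8) / 35.05 = 2097 BTU/h

2100 BTU/h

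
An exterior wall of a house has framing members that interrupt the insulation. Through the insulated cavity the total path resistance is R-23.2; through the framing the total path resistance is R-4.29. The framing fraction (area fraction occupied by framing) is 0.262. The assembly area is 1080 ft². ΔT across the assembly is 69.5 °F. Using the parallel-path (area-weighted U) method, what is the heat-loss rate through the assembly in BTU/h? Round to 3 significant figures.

6970 BTU/h

U_eff = 0.738/23.2 + 0.262/4.29 = 0.03181 + 0.06107 = 0.09288
R_eff = 1/U_eff = 10.77 ft²·°F·h/BTU
Q = 1080 × 69.5 / 10.77 = 6972 BTU/h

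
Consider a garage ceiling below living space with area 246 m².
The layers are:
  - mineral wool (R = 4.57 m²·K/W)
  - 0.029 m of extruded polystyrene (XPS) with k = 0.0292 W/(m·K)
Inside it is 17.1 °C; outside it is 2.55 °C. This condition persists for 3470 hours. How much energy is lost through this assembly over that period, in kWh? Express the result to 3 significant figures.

0.029/0.0292 = 0.9932
R_total = 4.57 + 0.9932 = 5.563 m²·K/W
Q = 246 × (17.1 − 2.55) / 5.563 = 643.4 W
E = 643.4 W × 3470 h / 1000 = 2233 kWh

2230 kWh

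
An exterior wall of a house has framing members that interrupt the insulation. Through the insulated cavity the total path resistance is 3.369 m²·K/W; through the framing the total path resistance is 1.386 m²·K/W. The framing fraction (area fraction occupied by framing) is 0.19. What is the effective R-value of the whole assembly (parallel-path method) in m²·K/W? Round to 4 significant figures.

U_eff = 0.81/3.369 + 0.19/1.386 = 0.24043 + 0.13709 = 0.37751
R_eff = 1/U_eff = 2.6489 m²·K/W

2.649 m²·K/W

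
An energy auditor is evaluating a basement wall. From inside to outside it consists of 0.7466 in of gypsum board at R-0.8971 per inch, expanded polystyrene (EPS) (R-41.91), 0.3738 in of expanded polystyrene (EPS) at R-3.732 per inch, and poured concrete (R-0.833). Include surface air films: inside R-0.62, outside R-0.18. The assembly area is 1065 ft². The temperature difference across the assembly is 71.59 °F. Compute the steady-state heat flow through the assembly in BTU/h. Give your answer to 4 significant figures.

0.7466 × 0.8971 = 0.66977
0.3738 × 3.732 = 1.395
R_total = 0.62 + 0.66977 + 41.91 + 1.395 + 0.833 + 0.18 = 45.608 ft²·°F·h/BTU
Q = A·ΔT/R = 1065 × 71.59 / 45.608 = 1671.7 BTU/h

1672 BTU/h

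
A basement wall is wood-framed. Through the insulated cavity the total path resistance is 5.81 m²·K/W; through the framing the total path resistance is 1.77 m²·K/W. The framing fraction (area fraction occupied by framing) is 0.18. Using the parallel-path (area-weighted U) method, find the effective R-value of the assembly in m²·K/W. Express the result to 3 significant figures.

4.12 m²·K/W

U_eff = 0.82/5.81 + 0.18/1.77 = 0.1411 + 0.1017 = 0.2428
R_eff = 1/U_eff = 4.118 m²·K/W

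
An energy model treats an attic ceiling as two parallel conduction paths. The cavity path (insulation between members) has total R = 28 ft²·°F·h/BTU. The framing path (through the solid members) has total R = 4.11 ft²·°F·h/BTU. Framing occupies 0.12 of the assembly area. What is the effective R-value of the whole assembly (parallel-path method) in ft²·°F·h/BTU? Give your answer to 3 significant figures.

U_eff = 0.88/28 + 0.12/4.11 = 0.03143 + 0.0292 = 0.06063
R_eff = 1/U_eff = 16.49 ft²·°F·h/BTU

16.5 ft²·°F·h/BTU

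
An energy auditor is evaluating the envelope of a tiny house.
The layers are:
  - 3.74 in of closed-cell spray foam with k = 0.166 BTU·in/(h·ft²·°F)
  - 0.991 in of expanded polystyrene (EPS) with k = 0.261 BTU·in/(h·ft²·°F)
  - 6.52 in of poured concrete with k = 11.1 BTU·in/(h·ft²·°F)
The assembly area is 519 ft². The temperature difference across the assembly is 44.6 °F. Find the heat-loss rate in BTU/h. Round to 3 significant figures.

860 BTU/h

3.74/0.166 = 22.53
0.991/0.261 = 3.797
6.52/11.1 = 0.5874
R_total = 22.53 + 3.797 + 0.5874 = 26.91 ft²·°F·h/BTU
Q = A·ΔT/R = 519 × 44.6 / 26.91 = 860 BTU/h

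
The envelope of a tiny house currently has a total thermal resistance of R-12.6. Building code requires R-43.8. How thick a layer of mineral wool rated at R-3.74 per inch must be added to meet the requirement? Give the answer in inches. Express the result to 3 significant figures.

ΔR = 43.8 − 12.6 = 31.2 ft²·°F·h/BTU
L = ΔR / (R/in) = 31.2/3.74 = 8.342 in

8.34 in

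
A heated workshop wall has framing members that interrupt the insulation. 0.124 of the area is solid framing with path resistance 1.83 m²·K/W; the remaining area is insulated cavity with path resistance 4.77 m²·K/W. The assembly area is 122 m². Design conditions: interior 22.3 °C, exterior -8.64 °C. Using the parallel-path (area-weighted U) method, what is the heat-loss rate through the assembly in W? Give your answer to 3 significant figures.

U_eff = 0.876/4.77 + 0.124/1.83 = 0.1836 + 0.06776 = 0.2514
R_eff = 1/U_eff = 3.978 m²·K/W
Q = 122 × (22.3 − (-8.64)) / 3.978 = 949 W

949 W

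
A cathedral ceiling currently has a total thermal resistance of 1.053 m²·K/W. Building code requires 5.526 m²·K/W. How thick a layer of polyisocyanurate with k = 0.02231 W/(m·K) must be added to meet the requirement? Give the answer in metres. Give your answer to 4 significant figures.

ΔR = 5.526 − 1.053 = 4.473 m²·K/W
L = ΔR × k = 4.473 × 0.02231 = 0.099793 m

0.09979 m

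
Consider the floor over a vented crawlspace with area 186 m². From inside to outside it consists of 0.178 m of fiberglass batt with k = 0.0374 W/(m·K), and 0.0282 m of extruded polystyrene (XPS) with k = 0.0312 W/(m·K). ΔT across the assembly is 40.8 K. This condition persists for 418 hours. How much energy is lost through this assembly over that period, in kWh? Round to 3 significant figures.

0.178/0.0374 = 4.759
0.0282/0.0312 = 0.9038
R_total = 4.759 + 0.9038 = 5.663 m²·K/W
Q = 186 × 40.8 / 5.663 = 1340 W
E = 1340 W × 418 h / 1000 = 560.1 kWh

560 kWh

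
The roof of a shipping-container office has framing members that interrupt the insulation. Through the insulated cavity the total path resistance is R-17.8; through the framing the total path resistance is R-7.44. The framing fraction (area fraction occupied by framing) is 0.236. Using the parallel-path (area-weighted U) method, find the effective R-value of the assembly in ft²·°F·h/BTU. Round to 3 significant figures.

13.4 ft²·°F·h/BTU

U_eff = 0.764/17.8 + 0.236/7.44 = 0.04292 + 0.03172 = 0.07464
R_eff = 1/U_eff = 13.4 ft²·°F·h/BTU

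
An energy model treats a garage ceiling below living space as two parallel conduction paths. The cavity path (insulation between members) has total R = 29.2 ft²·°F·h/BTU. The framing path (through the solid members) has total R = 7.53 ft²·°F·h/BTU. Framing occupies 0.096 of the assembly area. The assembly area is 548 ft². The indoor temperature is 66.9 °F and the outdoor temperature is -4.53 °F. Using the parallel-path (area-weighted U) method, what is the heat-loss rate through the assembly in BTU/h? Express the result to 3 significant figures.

1710 BTU/h

U_eff = 0.904/29.2 + 0.096/7.53 = 0.03096 + 0.01275 = 0.04371
R_eff = 1/U_eff = 22.88 ft²·°F·h/BTU
Q = 548 × (66.9 − (-4.53)) / 22.88 = 1711 BTU/h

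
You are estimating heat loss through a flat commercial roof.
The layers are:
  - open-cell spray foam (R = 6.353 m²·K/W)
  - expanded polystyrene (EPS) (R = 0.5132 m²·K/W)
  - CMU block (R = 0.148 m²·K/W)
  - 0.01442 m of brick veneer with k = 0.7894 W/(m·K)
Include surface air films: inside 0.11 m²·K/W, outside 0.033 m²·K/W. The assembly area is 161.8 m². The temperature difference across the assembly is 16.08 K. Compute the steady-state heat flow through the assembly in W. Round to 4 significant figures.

0.01442/0.7894 = 0.018267
R_total = 0.11 + 6.353 + 0.5132 + 0.148 + 0.018267 + 0.033 = 7.1755 m²·K/W
Q = A·ΔT/R = 161.8 × 16.08 / 7.1755 = 362.59 W

362.6 W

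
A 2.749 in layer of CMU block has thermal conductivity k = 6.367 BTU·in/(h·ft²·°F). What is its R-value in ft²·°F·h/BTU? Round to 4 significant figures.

R = L/k = 2.749/6.367 = 0.43176 ft²·°F·h/BTU

0.4318 ft²·°F·h/BTU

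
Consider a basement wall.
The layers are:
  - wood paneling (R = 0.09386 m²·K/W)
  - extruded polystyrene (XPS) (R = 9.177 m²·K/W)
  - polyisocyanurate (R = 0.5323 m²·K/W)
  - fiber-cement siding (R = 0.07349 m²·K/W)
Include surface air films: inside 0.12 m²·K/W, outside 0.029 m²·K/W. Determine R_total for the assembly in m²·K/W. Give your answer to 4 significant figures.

R_total = 0.12 + 0.09386 + 9.177 + 0.5323 + 0.07349 + 0.029 = 10.026 m²·K/W

10.03 m²·K/W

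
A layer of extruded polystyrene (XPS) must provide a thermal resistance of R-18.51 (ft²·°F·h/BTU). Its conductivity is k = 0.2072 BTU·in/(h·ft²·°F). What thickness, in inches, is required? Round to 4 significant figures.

3.835 in

L = R × k = 18.51 × 0.2072 = 3.8353 in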